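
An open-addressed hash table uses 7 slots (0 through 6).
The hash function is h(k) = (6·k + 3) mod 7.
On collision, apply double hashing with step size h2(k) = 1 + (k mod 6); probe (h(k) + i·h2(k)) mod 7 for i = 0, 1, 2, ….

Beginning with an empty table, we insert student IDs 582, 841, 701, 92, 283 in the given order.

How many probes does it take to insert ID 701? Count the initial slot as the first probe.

2

582: h=2 → slot 2
841: h=2, h2=2, probe 2,4 → slot 4
701: h=2, h2=6, probe 2,1 → slot 1
92: h=2, h2=3, probe 2,5 → slot 5
283: h=0 → slot 0
Table: [283, 701, 582, -, 841, 92, -]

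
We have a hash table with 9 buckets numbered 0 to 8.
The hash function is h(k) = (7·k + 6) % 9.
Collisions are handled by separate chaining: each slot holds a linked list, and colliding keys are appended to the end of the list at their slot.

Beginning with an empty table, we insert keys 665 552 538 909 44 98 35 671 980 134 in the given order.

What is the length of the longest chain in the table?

6

Insert 665: h=8, bucket 8 empty -> new chain.
Insert 552: h=0, bucket 0 empty -> new chain.
Insert 538: h=1, bucket 1 empty -> new chain.
Insert 909: h=6, bucket 6 empty -> new chain.
Insert 44: h=8, bucket 8 nonempty -> append to chain.
Insert 98: h=8, bucket 8 nonempty -> append to chain.
Insert 35: h=8, bucket 8 nonempty -> append to chain.
Insert 671: h=5, bucket 5 empty -> new chain.
Insert 980: h=8, bucket 8 nonempty -> append to chain.
Insert 134: h=8, bucket 8 nonempty -> append to chain.
Final buckets:
0: 552
1: 538
2: .
3: .
4: .
5: 671
6: 909
7: .
8: 665 -> 44 -> 98 -> 35 -> 980 -> 134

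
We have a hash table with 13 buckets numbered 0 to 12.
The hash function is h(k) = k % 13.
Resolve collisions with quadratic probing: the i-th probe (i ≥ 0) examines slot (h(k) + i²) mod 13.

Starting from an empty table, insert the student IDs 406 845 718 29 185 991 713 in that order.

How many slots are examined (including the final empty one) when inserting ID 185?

406: h=3 -> slot 3
845: h=0 -> slot 0
718: h=3, probe 3,4 -> slot 4
29: h=3, probe 3,4,7 -> slot 7
185: h=3, probe 3,4,7,12 -> slot 12
991: h=3, probe 3,4,7,12,6 -> slot 6
713: h=11 -> slot 11
Table: [845, _, _, 406, 718, _, 991, 29, _, _, _, 713, 185]

4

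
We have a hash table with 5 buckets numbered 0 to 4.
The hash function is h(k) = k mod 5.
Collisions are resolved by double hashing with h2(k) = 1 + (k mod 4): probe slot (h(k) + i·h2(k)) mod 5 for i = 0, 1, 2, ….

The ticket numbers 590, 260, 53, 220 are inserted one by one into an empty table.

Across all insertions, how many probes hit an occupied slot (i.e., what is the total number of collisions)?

3

Insert 590: h=0, slot 0 empty → index 0.
Insert 260: h=0, h2=1, slot 0 occupied → index 1.
Insert 53: h=3, slot 3 empty → index 3.
Insert 220: h=0, h2=1, slots 0,1 occupied → index 2.
Table: [590, 260, 220, 53, -]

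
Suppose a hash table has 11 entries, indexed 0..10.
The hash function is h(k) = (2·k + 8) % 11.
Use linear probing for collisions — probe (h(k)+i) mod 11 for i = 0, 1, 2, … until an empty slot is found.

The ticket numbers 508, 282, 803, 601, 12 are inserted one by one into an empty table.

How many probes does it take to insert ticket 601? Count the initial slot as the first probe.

3

Insert 508: h=1, slot 1 empty -> index 1.
Insert 282: h=0, slot 0 empty -> index 0.
Insert 803: h=8, slot 8 empty -> index 8.
Insert 601: h=0, slots 0,1 occupied -> index 2.
Insert 12: h=10, slot 10 empty -> index 10.
Table: [282, 508, 601, _, _, _, _, _, 803, _, 12]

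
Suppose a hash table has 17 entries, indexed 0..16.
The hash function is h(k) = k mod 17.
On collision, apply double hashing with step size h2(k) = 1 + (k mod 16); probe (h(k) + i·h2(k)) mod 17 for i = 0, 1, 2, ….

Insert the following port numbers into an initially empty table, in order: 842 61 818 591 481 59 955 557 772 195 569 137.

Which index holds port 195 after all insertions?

16

842: h=9 => slot 9
61: h=10 => slot 10
818: h=2 => slot 2
591: h=13 => slot 13
481: h=5 => slot 5
59: h=8 => slot 8
955: h=3 => slot 3
557: h=13, h2=14, probe 13,10,7 => slot 7
772: h=7, h2=5, probe 7,12 => slot 12
195: h=8, h2=4, probe 8,12,16 => slot 16
569: h=8, h2=10, probe 8,1 => slot 1
137: h=1, h2=10, probe 1,11 => slot 11
Table: [∅, 569, 818, 955, ∅, 481, ∅, 557, 59, 842, 61, 137, 772, 591, ∅, ∅, 195]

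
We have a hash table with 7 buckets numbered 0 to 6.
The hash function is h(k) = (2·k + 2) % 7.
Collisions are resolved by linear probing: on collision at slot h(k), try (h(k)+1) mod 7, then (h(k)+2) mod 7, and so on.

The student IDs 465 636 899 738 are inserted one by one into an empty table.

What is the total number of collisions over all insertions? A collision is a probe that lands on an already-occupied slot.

3

Insert 465: h=1, slot 1 empty → index 1.
Insert 636: h=0, slot 0 empty → index 0.
Insert 899: h=1, slot 1 occupied → index 2.
Insert 738: h=1, slots 1,2 occupied → index 3.
Table: [636, 465, 899, 738, -, -, -]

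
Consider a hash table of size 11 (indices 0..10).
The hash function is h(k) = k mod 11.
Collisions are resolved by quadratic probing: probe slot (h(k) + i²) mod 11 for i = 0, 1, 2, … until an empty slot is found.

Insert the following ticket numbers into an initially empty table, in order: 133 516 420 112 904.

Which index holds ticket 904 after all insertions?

133 hashes to 1; slot 1 is free -> place at 1.
516 hashes to 10; slot 10 is free -> place at 10.
420 hashes to 2; slot 2 is free -> place at 2.
112 hashes to 2; 2 taken -> place at 3.
904 hashes to 2; 2,3 taken -> place at 6.
Table: [∅, 133, 420, 112, ∅, ∅, 904, ∅, ∅, ∅, 516]

6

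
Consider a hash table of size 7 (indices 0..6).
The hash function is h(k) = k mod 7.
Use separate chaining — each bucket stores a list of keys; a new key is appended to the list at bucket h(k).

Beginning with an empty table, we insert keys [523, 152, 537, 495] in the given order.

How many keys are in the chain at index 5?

4

Insert 523: h=5, bucket 5 empty -> new chain.
Insert 152: h=5, bucket 5 nonempty -> append to chain.
Insert 537: h=5, bucket 5 nonempty -> append to chain.
Insert 495: h=5, bucket 5 nonempty -> append to chain.
Final buckets:
0: _
1: _
2: _
3: _
4: _
5: 523 -> 152 -> 537 -> 495
6: _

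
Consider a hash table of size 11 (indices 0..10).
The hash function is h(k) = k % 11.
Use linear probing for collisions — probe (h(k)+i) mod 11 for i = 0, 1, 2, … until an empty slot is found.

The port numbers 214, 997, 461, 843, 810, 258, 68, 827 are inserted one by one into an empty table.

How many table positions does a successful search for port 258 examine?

Insert 214: h=5, slot 5 empty -> index 5.
Insert 997: h=7, slot 7 empty -> index 7.
Insert 461: h=10, slot 10 empty -> index 10.
Insert 843: h=7, slot 7 occupied -> index 8.
Insert 810: h=7, slots 7,8 occupied -> index 9.
Insert 258: h=5, slot 5 occupied -> index 6.
Insert 68: h=2, slot 2 empty -> index 2.
Insert 827: h=2, slot 2 occupied -> index 3.
Table: [-, -, 68, 827, -, 214, 258, 997, 843, 810, 461]
Lookup 258: h=5, probe 5,6 → found at 6.

2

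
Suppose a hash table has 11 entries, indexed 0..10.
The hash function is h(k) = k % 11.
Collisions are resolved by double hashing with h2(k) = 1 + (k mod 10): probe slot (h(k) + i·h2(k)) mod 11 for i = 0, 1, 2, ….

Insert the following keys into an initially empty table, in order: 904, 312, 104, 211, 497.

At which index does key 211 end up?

904: h=2 → slot 2
312: h=4 → slot 4
104: h=5 → slot 5
211: h=2, h2=2, probe 2,4,6 → slot 6
497: h=2, h2=8, probe 2,10 → slot 10
Table: [—, —, 904, —, 312, 104, 211, —, —, —, 497]

6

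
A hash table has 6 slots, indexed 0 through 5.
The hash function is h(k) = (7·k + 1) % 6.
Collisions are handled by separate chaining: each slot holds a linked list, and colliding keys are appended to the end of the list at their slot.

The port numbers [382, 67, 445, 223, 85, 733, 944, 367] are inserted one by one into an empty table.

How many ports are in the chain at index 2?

6

Insert 382: h=5, bucket 5 empty -> new chain.
Insert 67: h=2, bucket 2 empty -> new chain.
Insert 445: h=2, bucket 2 nonempty -> append to chain.
Insert 223: h=2, bucket 2 nonempty -> append to chain.
Insert 85: h=2, bucket 2 nonempty -> append to chain.
Insert 733: h=2, bucket 2 nonempty -> append to chain.
Insert 944: h=3, bucket 3 empty -> new chain.
Insert 367: h=2, bucket 2 nonempty -> append to chain.
Final buckets:
0: _
1: _
2: 67 -> 445 -> 223 -> 85 -> 733 -> 367
3: 944
4: _
5: 382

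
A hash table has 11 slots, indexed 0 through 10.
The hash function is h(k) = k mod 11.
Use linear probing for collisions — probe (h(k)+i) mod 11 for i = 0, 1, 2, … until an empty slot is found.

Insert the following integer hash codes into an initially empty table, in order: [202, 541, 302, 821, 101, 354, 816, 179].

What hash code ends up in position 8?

Insert 202: h=4, slot 4 empty → index 4.
Insert 541: h=2, slot 2 empty → index 2.
Insert 302: h=5, slot 5 empty → index 5.
Insert 821: h=7, slot 7 empty → index 7.
Insert 101: h=2, slot 2 occupied → index 3.
Insert 354: h=2, slots 2,3,4,5 occupied → index 6.
Insert 816: h=2, slots 2,3,4,5,6,7 occupied → index 8.
Insert 179: h=3, slots 3,4,5,6,7,8 occupied → index 9.
Table: [., ., 541, 101, 202, 302, 354, 821, 816, 179, .]

816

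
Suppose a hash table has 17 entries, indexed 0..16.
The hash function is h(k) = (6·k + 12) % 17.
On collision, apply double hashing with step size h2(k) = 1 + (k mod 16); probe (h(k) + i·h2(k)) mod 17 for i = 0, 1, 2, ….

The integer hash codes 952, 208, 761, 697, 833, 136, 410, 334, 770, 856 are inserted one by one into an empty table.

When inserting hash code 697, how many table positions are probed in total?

952 hashes to 12; slot 12 is free → place at 12.
208 hashes to 2; slot 2 is free → place at 2.
761 hashes to 5; slot 5 is free → place at 5.
697 hashes to 12, h2=10; 12,5 taken → place at 15.
833 hashes to 12, h2=2; 12 taken → place at 14.
136 hashes to 12, h2=9; 12 taken → place at 4.
410 hashes to 7; slot 7 is free → place at 7.
334 hashes to 10; slot 10 is free → place at 10.
770 hashes to 8; slot 8 is free → place at 8.
856 hashes to 14, h2=9; 14 taken → place at 6.
Table: [-, -, 208, -, 136, 761, 856, 410, 770, -, 334, -, 952, -, 833, 697, -]

3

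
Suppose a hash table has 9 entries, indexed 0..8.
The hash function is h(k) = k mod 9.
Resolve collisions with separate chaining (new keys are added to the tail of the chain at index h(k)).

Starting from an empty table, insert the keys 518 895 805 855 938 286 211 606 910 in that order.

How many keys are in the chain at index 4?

3

Insert 518: h=5, bucket 5 empty -> new chain.
Insert 895: h=4, bucket 4 empty -> new chain.
Insert 805: h=4, bucket 4 nonempty -> append to chain.
Insert 855: h=0, bucket 0 empty -> new chain.
Insert 938: h=2, bucket 2 empty -> new chain.
Insert 286: h=7, bucket 7 empty -> new chain.
Insert 211: h=4, bucket 4 nonempty -> append to chain.
Insert 606: h=3, bucket 3 empty -> new chain.
Insert 910: h=1, bucket 1 empty -> new chain.
Final buckets:
0: 855
1: 910
2: 938
3: 606
4: 895 -> 805 -> 211
5: 518
6: -
7: 286
8: -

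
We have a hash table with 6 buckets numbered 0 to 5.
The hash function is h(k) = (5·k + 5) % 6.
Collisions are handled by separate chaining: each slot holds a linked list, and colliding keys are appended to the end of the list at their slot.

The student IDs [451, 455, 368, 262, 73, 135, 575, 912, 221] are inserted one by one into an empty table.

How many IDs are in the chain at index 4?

2

451 → bucket 4
455 → bucket 0
368 → bucket 3
262 → bucket 1
73 → bucket 4 (collision)
135 → bucket 2
575 → bucket 0 (collision)
912 → bucket 5
221 → bucket 0 (collision)
Final buckets:
0: 455 -> 575 -> 221
1: 262
2: 135
3: 368
4: 451 -> 73
5: 912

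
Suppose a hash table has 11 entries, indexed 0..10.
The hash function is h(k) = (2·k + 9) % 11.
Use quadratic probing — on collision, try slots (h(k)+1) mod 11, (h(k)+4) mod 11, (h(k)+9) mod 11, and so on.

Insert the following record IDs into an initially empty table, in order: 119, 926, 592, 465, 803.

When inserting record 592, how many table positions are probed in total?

119: h=5 → slot 5
926: h=2 → slot 2
592: h=5, probe 5,6 → slot 6
465: h=4 → slot 4
803: h=9 → slot 9
Table: [—, —, 926, —, 465, 119, 592, —, —, 803, —]

2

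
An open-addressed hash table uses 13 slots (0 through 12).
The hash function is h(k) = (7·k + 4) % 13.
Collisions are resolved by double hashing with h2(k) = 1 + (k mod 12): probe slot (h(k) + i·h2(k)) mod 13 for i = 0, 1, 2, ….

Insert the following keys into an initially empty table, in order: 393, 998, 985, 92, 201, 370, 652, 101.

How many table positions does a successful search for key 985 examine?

393: h=12 → slot 12
998: h=9 → slot 9
985: h=9, h2=2, probe 9,11 → slot 11
92: h=11, h2=9, probe 11,7 → slot 7
201: h=7, h2=10, probe 7,4 → slot 4
370: h=7, h2=11, probe 7,5 → slot 5
652: h=5, h2=5, probe 5,10 → slot 10
101: h=9, h2=6, probe 9,2 → slot 2
Table: [., ., 101, ., 201, 370, ., 92, ., 998, 652, 985, 393]
Lookup 985: h=9, h2=2, probe 9,11 → found at 11.

2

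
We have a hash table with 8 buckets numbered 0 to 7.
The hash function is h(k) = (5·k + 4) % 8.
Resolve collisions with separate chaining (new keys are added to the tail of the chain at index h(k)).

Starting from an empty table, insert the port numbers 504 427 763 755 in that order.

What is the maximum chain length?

Insert 504: h=4, bucket 4 empty -> new chain.
Insert 427: h=3, bucket 3 empty -> new chain.
Insert 763: h=3, bucket 3 nonempty -> append to chain.
Insert 755: h=3, bucket 3 nonempty -> append to chain.
Final buckets:
0: .
1: .
2: .
3: 427 -> 763 -> 755
4: 504
5: .
6: .
7: .

3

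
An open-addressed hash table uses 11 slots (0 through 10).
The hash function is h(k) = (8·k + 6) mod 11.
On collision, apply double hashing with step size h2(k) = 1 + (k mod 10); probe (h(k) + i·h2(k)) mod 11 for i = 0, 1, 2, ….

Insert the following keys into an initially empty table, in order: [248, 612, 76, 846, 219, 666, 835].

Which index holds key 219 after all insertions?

8

248: h=10 → slot 10
612: h=7 → slot 7
76: h=9 → slot 9
846: h=9, h2=7, probe 9,5 → slot 5
219: h=9, h2=10, probe 9,8 → slot 8
666: h=10, h2=7, probe 10,6 → slot 6
835: h=9, h2=6, probe 9,4 → slot 4
Table: [_, _, _, _, 835, 846, 666, 612, 219, 76, 248]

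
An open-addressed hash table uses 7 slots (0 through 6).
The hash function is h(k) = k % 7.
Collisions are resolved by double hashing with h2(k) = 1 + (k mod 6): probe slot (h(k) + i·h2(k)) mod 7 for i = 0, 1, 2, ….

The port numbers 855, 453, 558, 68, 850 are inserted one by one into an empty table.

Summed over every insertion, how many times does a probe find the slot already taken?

3

855 hashes to 1; slot 1 is free → place at 1.
453 hashes to 5; slot 5 is free → place at 5.
558 hashes to 5, h2=1; 5 taken → place at 6.
68 hashes to 5, h2=3; 5,1 taken → place at 4.
850 hashes to 3; slot 3 is free → place at 3.
Table: [—, 855, —, 850, 68, 453, 558]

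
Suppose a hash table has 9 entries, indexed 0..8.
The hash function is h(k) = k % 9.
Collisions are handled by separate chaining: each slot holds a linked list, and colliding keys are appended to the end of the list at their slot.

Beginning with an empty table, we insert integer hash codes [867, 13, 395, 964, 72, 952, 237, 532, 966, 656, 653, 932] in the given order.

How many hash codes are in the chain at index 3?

3

Insert 867: h=3, bucket 3 empty -> new chain.
Insert 13: h=4, bucket 4 empty -> new chain.
Insert 395: h=8, bucket 8 empty -> new chain.
Insert 964: h=1, bucket 1 empty -> new chain.
Insert 72: h=0, bucket 0 empty -> new chain.
Insert 952: h=7, bucket 7 empty -> new chain.
Insert 237: h=3, bucket 3 nonempty -> append to chain.
Insert 532: h=1, bucket 1 nonempty -> append to chain.
Insert 966: h=3, bucket 3 nonempty -> append to chain.
Insert 656: h=8, bucket 8 nonempty -> append to chain.
Insert 653: h=5, bucket 5 empty -> new chain.
Insert 932: h=5, bucket 5 nonempty -> append to chain.
Final buckets:
0: 72
1: 964 -> 532
2: —
3: 867 -> 237 -> 966
4: 13
5: 653 -> 932
6: —
7: 952
8: 395 -> 656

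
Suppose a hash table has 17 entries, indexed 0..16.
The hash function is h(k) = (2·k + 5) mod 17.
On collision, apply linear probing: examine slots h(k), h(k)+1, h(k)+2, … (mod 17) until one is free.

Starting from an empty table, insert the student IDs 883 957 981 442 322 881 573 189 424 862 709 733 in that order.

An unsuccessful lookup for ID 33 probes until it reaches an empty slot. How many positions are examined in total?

5

883: h=3 → slot 3
957: h=15 → slot 15
981: h=12 → slot 12
442: h=5 → slot 5
322: h=3, probe 3,4 → slot 4
881: h=16 → slot 16
573: h=12, probe 12,13 → slot 13
189: h=9 → slot 9
424: h=3, probe 3,4,5,6 → slot 6
862: h=12, probe 12,13,14 → slot 14
709: h=12, probe 12,13,14,15,16,0 → slot 0
733: h=9, probe 9,10 → slot 10
Table: [709, —, —, 883, 322, 442, 424, —, —, 189, 733, —, 981, 573, 862, 957, 881]
Lookup 33: h=3, probe 3,4,5,6,7 → slot 7 empty, not found.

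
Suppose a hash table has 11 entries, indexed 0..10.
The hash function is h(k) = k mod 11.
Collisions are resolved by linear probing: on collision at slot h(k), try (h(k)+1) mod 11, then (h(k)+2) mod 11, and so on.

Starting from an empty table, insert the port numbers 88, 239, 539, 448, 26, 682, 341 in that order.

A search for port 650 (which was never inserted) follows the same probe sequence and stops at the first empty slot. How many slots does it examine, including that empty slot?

88 hashes to 0; slot 0 is free → place at 0.
239 hashes to 8; slot 8 is free → place at 8.
539 hashes to 0; 0 taken → place at 1.
448 hashes to 8; 8 taken → place at 9.
26 hashes to 4; slot 4 is free → place at 4.
682 hashes to 0; 0,1 taken → place at 2.
341 hashes to 0; 0,1,2 taken → place at 3.
Table: [88, 539, 682, 341, 26, —, —, —, 239, 448, —]
Lookup 650: h=1, probe 1,2,3,4,5 → slot 5 empty, not found.

5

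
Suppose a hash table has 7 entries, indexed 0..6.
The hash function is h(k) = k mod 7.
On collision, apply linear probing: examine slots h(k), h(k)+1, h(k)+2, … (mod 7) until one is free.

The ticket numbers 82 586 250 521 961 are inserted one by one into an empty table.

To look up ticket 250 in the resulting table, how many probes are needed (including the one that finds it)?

3

82 hashes to 5; slot 5 is free → place at 5.
586 hashes to 5; 5 taken → place at 6.
250 hashes to 5; 5,6 taken → place at 0.
521 hashes to 3; slot 3 is free → place at 3.
961 hashes to 2; slot 2 is free → place at 2.
Table: [250, ∅, 961, 521, ∅, 82, 586]
Lookup 250: h=5, probe 5,6,0 → found at 0.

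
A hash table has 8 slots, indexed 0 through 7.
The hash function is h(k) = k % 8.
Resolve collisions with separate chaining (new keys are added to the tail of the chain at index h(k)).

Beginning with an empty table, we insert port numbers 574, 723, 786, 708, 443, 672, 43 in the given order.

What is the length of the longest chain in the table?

3

Insert 574: h=6, bucket 6 empty -> new chain.
Insert 723: h=3, bucket 3 empty -> new chain.
Insert 786: h=2, bucket 2 empty -> new chain.
Insert 708: h=4, bucket 4 empty -> new chain.
Insert 443: h=3, bucket 3 nonempty -> append to chain.
Insert 672: h=0, bucket 0 empty -> new chain.
Insert 43: h=3, bucket 3 nonempty -> append to chain.
Final buckets:
0: 672
1: _
2: 786
3: 723 -> 443 -> 43
4: 708
5: _
6: 574
7: _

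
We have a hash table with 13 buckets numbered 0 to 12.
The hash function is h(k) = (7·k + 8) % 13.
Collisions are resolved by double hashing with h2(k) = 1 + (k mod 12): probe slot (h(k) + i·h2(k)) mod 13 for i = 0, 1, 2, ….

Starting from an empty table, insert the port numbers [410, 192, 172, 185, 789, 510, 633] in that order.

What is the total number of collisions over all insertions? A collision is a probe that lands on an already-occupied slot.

6

410: h=5 => slot 5
192: h=0 => slot 0
172: h=3 => slot 3
185: h=3, h2=6, probe 3,9 => slot 9
789: h=6 => slot 6
510: h=3, h2=7, probe 3,10 => slot 10
633: h=6, h2=10, probe 6,3,0,10,7 => slot 7
Table: [192, ., ., 172, ., 410, 789, 633, ., 185, 510, ., .]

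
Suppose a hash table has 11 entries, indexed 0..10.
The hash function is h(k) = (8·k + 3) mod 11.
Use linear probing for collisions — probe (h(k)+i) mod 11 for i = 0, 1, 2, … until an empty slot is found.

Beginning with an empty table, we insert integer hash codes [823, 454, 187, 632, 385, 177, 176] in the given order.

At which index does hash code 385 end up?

823 hashes to 9; slot 9 is free -> place at 9.
454 hashes to 5; slot 5 is free -> place at 5.
187 hashes to 3; slot 3 is free -> place at 3.
632 hashes to 10; slot 10 is free -> place at 10.
385 hashes to 3; 3 taken -> place at 4.
177 hashes to 0; slot 0 is free -> place at 0.
176 hashes to 3; 3,4,5 taken -> place at 6.
Table: [177, —, —, 187, 385, 454, 176, —, —, 823, 632]

4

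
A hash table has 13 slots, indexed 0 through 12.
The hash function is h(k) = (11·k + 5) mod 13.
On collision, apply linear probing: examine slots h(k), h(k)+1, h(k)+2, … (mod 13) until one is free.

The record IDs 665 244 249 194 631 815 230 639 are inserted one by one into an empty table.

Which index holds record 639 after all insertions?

665 hashes to 1; slot 1 is free => place at 1.
244 hashes to 11; slot 11 is free => place at 11.
249 hashes to 1; 1 taken => place at 2.
194 hashes to 7; slot 7 is free => place at 7.
631 hashes to 4; slot 4 is free => place at 4.
815 hashes to 0; slot 0 is free => place at 0.
230 hashes to 0; 0,1,2 taken => place at 3.
639 hashes to 1; 1,2,3,4 taken => place at 5.
Table: [815, 665, 249, 230, 631, 639, ∅, 194, ∅, ∅, ∅, 244, ∅]

5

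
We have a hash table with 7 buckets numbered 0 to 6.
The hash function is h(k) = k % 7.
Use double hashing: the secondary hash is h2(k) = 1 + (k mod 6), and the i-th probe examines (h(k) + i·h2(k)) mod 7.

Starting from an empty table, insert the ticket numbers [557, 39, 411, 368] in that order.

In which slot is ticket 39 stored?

1

Insert 557: h=4, slot 4 empty -> index 4.
Insert 39: h=4, h2=4, slot 4 occupied -> index 1.
Insert 411: h=5, slot 5 empty -> index 5.
Insert 368: h=4, h2=3, slot 4 occupied -> index 0.
Table: [368, 39, _, _, 557, 411, _]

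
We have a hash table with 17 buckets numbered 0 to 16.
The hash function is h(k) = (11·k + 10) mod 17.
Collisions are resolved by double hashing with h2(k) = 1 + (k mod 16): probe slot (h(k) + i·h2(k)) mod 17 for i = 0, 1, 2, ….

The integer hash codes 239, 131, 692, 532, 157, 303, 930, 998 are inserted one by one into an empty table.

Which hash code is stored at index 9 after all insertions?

930

239: h=4 → slot 4
131: h=6 → slot 6
692: h=6, h2=5, probe 6,11 → slot 11
532: h=14 → slot 14
157: h=3 → slot 3
303: h=11, h2=16, probe 11,10 → slot 10
930: h=6, h2=3, probe 6,9 → slot 9
998: h=6, h2=7, probe 6,13 → slot 13
Table: [—, —, —, 157, 239, —, 131, —, —, 930, 303, 692, —, 998, 532, —, —]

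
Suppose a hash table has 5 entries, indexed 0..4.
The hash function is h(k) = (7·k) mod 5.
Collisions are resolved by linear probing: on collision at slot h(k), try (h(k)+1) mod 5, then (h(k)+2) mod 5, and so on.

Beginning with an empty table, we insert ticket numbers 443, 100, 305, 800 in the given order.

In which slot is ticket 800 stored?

Insert 443: h=1, slot 1 empty => index 1.
Insert 100: h=0, slot 0 empty => index 0.
Insert 305: h=0, slots 0,1 occupied => index 2.
Insert 800: h=0, slots 0,1,2 occupied => index 3.
Table: [100, 443, 305, 800, ∅]

3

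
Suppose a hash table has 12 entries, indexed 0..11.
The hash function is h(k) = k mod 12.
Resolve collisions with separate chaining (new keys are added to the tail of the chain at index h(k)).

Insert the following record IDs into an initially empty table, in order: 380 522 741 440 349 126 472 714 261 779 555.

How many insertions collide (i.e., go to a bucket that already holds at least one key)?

Insert 380: h=8, bucket 8 empty -> new chain.
Insert 522: h=6, bucket 6 empty -> new chain.
Insert 741: h=9, bucket 9 empty -> new chain.
Insert 440: h=8, bucket 8 nonempty -> append to chain.
Insert 349: h=1, bucket 1 empty -> new chain.
Insert 126: h=6, bucket 6 nonempty -> append to chain.
Insert 472: h=4, bucket 4 empty -> new chain.
Insert 714: h=6, bucket 6 nonempty -> append to chain.
Insert 261: h=9, bucket 9 nonempty -> append to chain.
Insert 779: h=11, bucket 11 empty -> new chain.
Insert 555: h=3, bucket 3 empty -> new chain.
Final buckets:
0: _
1: 349
2: _
3: 555
4: 472
5: _
6: 522 -> 126 -> 714
7: _
8: 380 -> 440
9: 741 -> 261
10: _
11: 779

4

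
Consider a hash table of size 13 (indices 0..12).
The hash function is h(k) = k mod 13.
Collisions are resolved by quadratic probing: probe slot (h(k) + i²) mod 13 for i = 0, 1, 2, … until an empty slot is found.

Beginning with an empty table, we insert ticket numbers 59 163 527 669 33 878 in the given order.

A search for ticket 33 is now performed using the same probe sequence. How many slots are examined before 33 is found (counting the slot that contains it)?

59 hashes to 7; slot 7 is free → place at 7.
163 hashes to 7; 7 taken → place at 8.
527 hashes to 7; 7,8 taken → place at 11.
669 hashes to 6; slot 6 is free → place at 6.
33 hashes to 7; 7,8,11 taken → place at 3.
878 hashes to 7; 7,8,11,3 taken → place at 10.
Table: [—, —, —, 33, —, —, 669, 59, 163, —, 878, 527, —]
Lookup 33: h=7, probe 7,8,11,3 → found at 3.

4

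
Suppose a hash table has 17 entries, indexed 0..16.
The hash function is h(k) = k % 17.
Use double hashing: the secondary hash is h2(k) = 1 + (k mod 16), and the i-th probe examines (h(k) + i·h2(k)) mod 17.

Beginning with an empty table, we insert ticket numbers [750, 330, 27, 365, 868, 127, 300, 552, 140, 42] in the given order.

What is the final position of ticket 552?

750: h=2 → slot 2
330: h=7 → slot 7
27: h=10 → slot 10
365: h=8 → slot 8
868: h=1 → slot 1
127: h=8, h2=16, probe 8,7,6 → slot 6
300: h=11 → slot 11
552: h=8, h2=9, probe 8,0 → slot 0
140: h=4 → slot 4
42: h=8, h2=11, probe 8,2,13 → slot 13
Table: [552, 868, 750, ., 140, ., 127, 330, 365, ., 27, 300, ., 42, ., ., .]

0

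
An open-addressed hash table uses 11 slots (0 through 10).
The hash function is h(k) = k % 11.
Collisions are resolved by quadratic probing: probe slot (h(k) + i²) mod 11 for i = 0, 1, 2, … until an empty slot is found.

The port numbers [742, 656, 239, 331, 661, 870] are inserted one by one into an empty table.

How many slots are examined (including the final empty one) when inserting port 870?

742 hashes to 5; slot 5 is free -> place at 5.
656 hashes to 7; slot 7 is free -> place at 7.
239 hashes to 8; slot 8 is free -> place at 8.
331 hashes to 1; slot 1 is free -> place at 1.
661 hashes to 1; 1 taken -> place at 2.
870 hashes to 1; 1,2,5 taken -> place at 10.
Table: [∅, 331, 661, ∅, ∅, 742, ∅, 656, 239, ∅, 870]

4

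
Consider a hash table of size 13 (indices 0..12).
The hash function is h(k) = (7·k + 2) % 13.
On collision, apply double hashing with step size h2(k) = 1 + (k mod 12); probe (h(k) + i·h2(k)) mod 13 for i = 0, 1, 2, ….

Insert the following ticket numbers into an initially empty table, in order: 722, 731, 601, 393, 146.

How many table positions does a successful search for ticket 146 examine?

2

722 hashes to 12; slot 12 is free → place at 12.
731 hashes to 10; slot 10 is free → place at 10.
601 hashes to 10, h2=2; 10,12 taken → place at 1.
393 hashes to 10, h2=10; 10 taken → place at 7.
146 hashes to 10, h2=3; 10 taken → place at 0.
Table: [146, 601, -, -, -, -, -, 393, -, -, 731, -, 722]
Lookup 146: h=10, h2=3, probe 10,0 → found at 0.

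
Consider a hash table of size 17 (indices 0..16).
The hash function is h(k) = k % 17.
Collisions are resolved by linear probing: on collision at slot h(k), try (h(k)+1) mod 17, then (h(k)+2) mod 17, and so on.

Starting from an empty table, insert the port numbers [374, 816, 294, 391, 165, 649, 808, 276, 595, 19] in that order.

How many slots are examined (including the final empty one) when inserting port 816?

374 hashes to 0; slot 0 is free → place at 0.
816 hashes to 0; 0 taken → place at 1.
294 hashes to 5; slot 5 is free → place at 5.
391 hashes to 0; 0,1 taken → place at 2.
165 hashes to 12; slot 12 is free → place at 12.
649 hashes to 3; slot 3 is free → place at 3.
808 hashes to 9; slot 9 is free → place at 9.
276 hashes to 4; slot 4 is free → place at 4.
595 hashes to 0; 0,1,2,3,4,5 taken → place at 6.
19 hashes to 2; 2,3,4,5,6 taken → place at 7.
Table: [374, 816, 391, 649, 276, 294, 595, 19, —, 808, —, —, 165, —, —, —, —]

2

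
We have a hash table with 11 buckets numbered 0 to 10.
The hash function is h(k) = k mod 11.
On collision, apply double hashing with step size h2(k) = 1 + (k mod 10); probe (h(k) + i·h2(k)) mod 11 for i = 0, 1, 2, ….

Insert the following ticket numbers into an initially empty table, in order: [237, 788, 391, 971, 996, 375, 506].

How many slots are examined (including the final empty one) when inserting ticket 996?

237 hashes to 6; slot 6 is free => place at 6.
788 hashes to 7; slot 7 is free => place at 7.
391 hashes to 6, h2=2; 6 taken => place at 8.
971 hashes to 3; slot 3 is free => place at 3.
996 hashes to 6, h2=7; 6 taken => place at 2.
375 hashes to 1; slot 1 is free => place at 1.
506 hashes to 0; slot 0 is free => place at 0.
Table: [506, 375, 996, 971, _, _, 237, 788, 391, _, _]

2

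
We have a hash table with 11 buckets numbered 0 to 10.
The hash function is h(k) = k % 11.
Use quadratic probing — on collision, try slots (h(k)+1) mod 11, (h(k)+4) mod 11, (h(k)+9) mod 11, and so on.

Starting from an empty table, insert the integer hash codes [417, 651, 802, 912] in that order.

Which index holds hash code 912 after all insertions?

417: h=10 → slot 10
651: h=2 → slot 2
802: h=10, probe 10,0 → slot 0
912: h=10, probe 10,0,3 → slot 3
Table: [802, —, 651, 912, —, —, —, —, —, —, 417]

3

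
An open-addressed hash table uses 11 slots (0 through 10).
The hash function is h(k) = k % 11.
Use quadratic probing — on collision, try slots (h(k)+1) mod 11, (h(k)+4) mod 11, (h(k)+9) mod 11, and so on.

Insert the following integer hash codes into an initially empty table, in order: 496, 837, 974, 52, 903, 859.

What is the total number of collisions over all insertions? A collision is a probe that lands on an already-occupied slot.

6

496: h=1 => slot 1
837: h=1, probe 1,2 => slot 2
974: h=6 => slot 6
52: h=8 => slot 8
903: h=1, probe 1,2,5 => slot 5
859: h=1, probe 1,2,5,10 => slot 10
Table: [-, 496, 837, -, -, 903, 974, -, 52, -, 859]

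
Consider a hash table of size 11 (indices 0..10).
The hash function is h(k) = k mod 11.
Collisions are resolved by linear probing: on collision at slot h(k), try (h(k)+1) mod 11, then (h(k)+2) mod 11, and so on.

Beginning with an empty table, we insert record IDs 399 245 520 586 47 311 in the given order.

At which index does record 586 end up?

6

399: h=3 => slot 3
245: h=3, probe 3,4 => slot 4
520: h=3, probe 3,4,5 => slot 5
586: h=3, probe 3,4,5,6 => slot 6
47: h=3, probe 3,4,5,6,7 => slot 7
311: h=3, probe 3,4,5,6,7,8 => slot 8
Table: [-, -, -, 399, 245, 520, 586, 47, 311, -, -]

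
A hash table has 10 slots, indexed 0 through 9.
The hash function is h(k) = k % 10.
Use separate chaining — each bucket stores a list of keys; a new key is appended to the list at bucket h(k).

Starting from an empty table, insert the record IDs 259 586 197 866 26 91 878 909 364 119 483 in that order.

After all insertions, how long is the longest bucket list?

3

Insert 259: h=9, bucket 9 empty -> new chain.
Insert 586: h=6, bucket 6 empty -> new chain.
Insert 197: h=7, bucket 7 empty -> new chain.
Insert 866: h=6, bucket 6 nonempty -> append to chain.
Insert 26: h=6, bucket 6 nonempty -> append to chain.
Insert 91: h=1, bucket 1 empty -> new chain.
Insert 878: h=8, bucket 8 empty -> new chain.
Insert 909: h=9, bucket 9 nonempty -> append to chain.
Insert 364: h=4, bucket 4 empty -> new chain.
Insert 119: h=9, bucket 9 nonempty -> append to chain.
Insert 483: h=3, bucket 3 empty -> new chain.
Final buckets:
0: _
1: 91
2: _
3: 483
4: 364
5: _
6: 586 -> 866 -> 26
7: 197
8: 878
9: 259 -> 909 -> 119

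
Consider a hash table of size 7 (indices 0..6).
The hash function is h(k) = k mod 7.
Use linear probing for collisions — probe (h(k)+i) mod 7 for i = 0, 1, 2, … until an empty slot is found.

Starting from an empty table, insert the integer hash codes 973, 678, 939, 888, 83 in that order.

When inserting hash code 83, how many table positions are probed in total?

973: h=0 → slot 0
678: h=6 → slot 6
939: h=1 → slot 1
888: h=6, probe 6,0,1,2 → slot 2
83: h=6, probe 6,0,1,2,3 → slot 3
Table: [973, 939, 888, 83, ∅, ∅, 678]

5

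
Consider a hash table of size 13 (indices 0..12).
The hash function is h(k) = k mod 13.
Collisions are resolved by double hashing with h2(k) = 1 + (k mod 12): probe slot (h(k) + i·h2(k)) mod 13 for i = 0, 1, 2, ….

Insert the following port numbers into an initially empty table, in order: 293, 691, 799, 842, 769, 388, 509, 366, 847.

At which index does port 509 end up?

293 hashes to 7; slot 7 is free → place at 7.
691 hashes to 2; slot 2 is free → place at 2.
799 hashes to 6; slot 6 is free → place at 6.
842 hashes to 10; slot 10 is free → place at 10.
769 hashes to 2, h2=2; 2 taken → place at 4.
388 hashes to 11; slot 11 is free → place at 11.
509 hashes to 2, h2=6; 2 taken → place at 8.
366 hashes to 2, h2=7; 2 taken → place at 9.
847 hashes to 2, h2=8; 2,10 taken → place at 5.
Table: [-, -, 691, -, 769, 847, 799, 293, 509, 366, 842, 388, -]

8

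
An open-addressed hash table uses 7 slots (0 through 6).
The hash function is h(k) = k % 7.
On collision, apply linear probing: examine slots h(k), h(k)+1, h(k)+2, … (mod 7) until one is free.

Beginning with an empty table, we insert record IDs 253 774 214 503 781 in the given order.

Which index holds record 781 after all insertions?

0

Insert 253: h=1, slot 1 empty => index 1.
Insert 774: h=4, slot 4 empty => index 4.
Insert 214: h=4, slot 4 occupied => index 5.
Insert 503: h=6, slot 6 empty => index 6.
Insert 781: h=4, slots 4,5,6 occupied => index 0.
Table: [781, 253, ∅, ∅, 774, 214, 503]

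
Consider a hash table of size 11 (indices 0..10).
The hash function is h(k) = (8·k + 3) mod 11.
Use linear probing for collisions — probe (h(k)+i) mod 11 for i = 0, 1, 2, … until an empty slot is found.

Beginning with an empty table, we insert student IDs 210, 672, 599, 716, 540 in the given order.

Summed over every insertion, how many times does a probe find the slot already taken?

Insert 210: h=0, slot 0 empty => index 0.
Insert 672: h=0, slot 0 occupied => index 1.
Insert 599: h=10, slot 10 empty => index 10.
Insert 716: h=0, slots 0,1 occupied => index 2.
Insert 540: h=0, slots 0,1,2 occupied => index 3.
Table: [210, 672, 716, 540, —, —, —, —, —, —, 599]

6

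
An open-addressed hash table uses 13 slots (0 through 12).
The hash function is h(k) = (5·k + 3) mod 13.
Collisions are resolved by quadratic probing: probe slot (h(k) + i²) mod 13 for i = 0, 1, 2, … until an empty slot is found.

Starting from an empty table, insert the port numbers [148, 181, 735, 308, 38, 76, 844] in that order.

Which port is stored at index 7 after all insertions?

148: h=2 => slot 2
181: h=11 => slot 11
735: h=12 => slot 12
308: h=9 => slot 9
38: h=11, probe 11,12,2,7 => slot 7
76: h=6 => slot 6
844: h=11, probe 11,12,2,7,1 => slot 1
Table: [—, 844, 148, —, —, —, 76, 38, —, 308, —, 181, 735]

38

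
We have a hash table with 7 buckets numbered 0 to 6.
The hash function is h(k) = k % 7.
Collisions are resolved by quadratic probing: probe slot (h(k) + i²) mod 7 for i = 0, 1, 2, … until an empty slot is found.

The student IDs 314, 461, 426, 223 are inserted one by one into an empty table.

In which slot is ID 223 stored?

314: h=6 => slot 6
461: h=6, probe 6,0 => slot 0
426: h=6, probe 6,0,3 => slot 3
223: h=6, probe 6,0,3,1 => slot 1
Table: [461, 223, ., 426, ., ., 314]

1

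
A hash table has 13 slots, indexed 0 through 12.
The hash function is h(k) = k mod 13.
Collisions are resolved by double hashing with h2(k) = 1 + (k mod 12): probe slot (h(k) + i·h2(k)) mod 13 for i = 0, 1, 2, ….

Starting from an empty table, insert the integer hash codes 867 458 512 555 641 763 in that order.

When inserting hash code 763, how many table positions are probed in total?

3

Insert 867: h=9, slot 9 empty -> index 9.
Insert 458: h=3, slot 3 empty -> index 3.
Insert 512: h=5, slot 5 empty -> index 5.
Insert 555: h=9, h2=4, slot 9 occupied -> index 0.
Insert 641: h=4, slot 4 empty -> index 4.
Insert 763: h=9, h2=8, slots 9,4 occupied -> index 12.
Table: [555, ., ., 458, 641, 512, ., ., ., 867, ., ., 763]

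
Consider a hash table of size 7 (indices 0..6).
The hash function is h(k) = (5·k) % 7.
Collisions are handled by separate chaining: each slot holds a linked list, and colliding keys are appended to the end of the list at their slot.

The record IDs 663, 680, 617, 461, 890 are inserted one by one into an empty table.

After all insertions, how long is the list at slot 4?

1

Insert 663: h=4, bucket 4 empty → new chain.
Insert 680: h=5, bucket 5 empty → new chain.
Insert 617: h=5, bucket 5 nonempty → append to chain.
Insert 461: h=2, bucket 2 empty → new chain.
Insert 890: h=5, bucket 5 nonempty → append to chain.
Final buckets:
0: ∅
1: ∅
2: 461
3: ∅
4: 663
5: 680 -> 617 -> 890
6: ∅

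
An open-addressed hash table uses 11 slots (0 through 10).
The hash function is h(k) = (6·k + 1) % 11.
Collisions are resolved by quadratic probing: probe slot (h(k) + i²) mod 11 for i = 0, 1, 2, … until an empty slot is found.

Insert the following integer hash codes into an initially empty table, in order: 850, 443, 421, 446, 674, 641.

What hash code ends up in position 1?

421

Insert 850: h=8, slot 8 empty → index 8.
Insert 443: h=8, slot 8 occupied → index 9.
Insert 421: h=8, slots 8,9 occupied → index 1.
Insert 446: h=4, slot 4 empty → index 4.
Insert 674: h=8, slots 8,9,1 occupied → index 6.
Insert 641: h=8, slots 8,9,1,6 occupied → index 2.
Table: [., 421, 641, ., 446, ., 674, ., 850, 443, .]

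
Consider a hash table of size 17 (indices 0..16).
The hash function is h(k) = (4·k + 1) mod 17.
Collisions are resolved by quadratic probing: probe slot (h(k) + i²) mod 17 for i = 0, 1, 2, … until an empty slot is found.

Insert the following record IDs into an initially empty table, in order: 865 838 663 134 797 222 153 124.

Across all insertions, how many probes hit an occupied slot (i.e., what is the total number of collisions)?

865: h=10 => slot 10
838: h=4 => slot 4
663: h=1 => slot 1
134: h=10, probe 10,11 => slot 11
797: h=10, probe 10,11,14 => slot 14
222: h=5 => slot 5
153: h=1, probe 1,2 => slot 2
124: h=4, probe 4,5,8 => slot 8
Table: [_, 663, 153, _, 838, 222, _, _, 124, _, 865, 134, _, _, 797, _, _]

6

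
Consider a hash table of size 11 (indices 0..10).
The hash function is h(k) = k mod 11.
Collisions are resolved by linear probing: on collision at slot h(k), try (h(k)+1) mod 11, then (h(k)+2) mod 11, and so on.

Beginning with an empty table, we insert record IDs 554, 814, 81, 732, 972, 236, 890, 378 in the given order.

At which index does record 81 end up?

Insert 554: h=4, slot 4 empty → index 4.
Insert 814: h=0, slot 0 empty → index 0.
Insert 81: h=4, slot 4 occupied → index 5.
Insert 732: h=6, slot 6 empty → index 6.
Insert 972: h=4, slots 4,5,6 occupied → index 7.
Insert 236: h=5, slots 5,6,7 occupied → index 8.
Insert 890: h=10, slot 10 empty → index 10.
Insert 378: h=4, slots 4,5,6,7,8 occupied → index 9.
Table: [814, _, _, _, 554, 81, 732, 972, 236, 378, 890]

5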